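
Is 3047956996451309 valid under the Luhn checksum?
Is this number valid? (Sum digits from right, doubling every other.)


Luhn sum = 89
89 mod 10 = 9

Invalid (Luhn sum mod 10 = 9)


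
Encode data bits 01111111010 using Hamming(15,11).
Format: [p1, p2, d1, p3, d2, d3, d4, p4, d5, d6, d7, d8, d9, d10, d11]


Parity bits: p1=0, p2=1, p3=1, p4=1

010111111111010


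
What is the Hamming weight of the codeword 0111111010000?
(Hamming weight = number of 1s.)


Counting 1s in 0111111010000

7


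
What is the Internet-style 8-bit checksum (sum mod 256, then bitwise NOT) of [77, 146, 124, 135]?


Sum = 482 mod 256 = 226
Complement = 29

29


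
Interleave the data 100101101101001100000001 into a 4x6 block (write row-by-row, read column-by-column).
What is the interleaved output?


Matrix:
  100101
  101101
  001100
  000001
Read columns: 110000000110111000001101

110000000110111000001101


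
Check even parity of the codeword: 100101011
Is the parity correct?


Number of 1s: 5

No, parity error (5 ones)


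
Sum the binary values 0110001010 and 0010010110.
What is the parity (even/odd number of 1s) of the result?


0110001010 = 394
0010010110 = 150
Sum = 544 = 1000100000
1s count = 2

even parity (2 ones in 1000100000)


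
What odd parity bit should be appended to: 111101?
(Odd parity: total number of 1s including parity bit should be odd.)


Number of 1s in data: 5
Parity bit: 0

0


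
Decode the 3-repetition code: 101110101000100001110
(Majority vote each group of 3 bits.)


Groups: 101, 110, 101, 000, 100, 001, 110
Majority votes: 1110001

1110001


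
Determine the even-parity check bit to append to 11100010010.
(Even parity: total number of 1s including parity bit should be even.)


Number of 1s in data: 5
Parity bit: 1

1


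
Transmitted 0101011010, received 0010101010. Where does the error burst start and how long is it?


XOR: 0111110000

Burst at position 1, length 5


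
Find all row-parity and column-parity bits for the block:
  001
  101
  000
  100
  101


Row parities: 10010
Column parities: 101

Row P: 10010, Col P: 101, Corner: 0


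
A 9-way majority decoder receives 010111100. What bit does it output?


Ones: 5 out of 9
Threshold: 5

1 (5/9 voted 1)


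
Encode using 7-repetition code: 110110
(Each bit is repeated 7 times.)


Each bit -> 7 copies

111111111111110000000111111111111110000000


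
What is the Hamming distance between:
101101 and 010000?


XOR: 111101
Count of 1s: 5

5


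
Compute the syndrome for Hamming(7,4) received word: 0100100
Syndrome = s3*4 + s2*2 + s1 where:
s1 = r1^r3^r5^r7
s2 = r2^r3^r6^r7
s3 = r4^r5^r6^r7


s1=1, s2=1, s3=1

Syndrome = 7 (error at position 7)


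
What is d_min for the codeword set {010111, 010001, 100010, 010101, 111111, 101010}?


Comparing all pairs, minimum distance: 1
Can detect 0 errors, correct 0 errors

1


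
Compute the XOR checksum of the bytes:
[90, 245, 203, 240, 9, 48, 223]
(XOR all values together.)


XOR chain: 90 ^ 245 ^ 203 ^ 240 ^ 9 ^ 48 ^ 223 = 114

114


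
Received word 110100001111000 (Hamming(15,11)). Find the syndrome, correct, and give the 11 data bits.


Syndrome = 3: error at position 3

Data: 10001111000 (corrected bit 3)


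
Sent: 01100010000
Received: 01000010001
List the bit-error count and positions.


XOR: 00100000001

2 error(s) at position(s): 2, 10


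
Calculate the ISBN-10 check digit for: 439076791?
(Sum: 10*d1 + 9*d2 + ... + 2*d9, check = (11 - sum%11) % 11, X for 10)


Weighted sum: 268
268 mod 11 = 4

Check digit: 7


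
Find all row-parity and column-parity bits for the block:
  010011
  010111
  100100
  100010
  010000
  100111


Row parities: 100010
Column parities: 110101

Row P: 100010, Col P: 110101, Corner: 0


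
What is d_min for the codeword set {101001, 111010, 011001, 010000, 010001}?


Comparing all pairs, minimum distance: 1
Can detect 0 errors, correct 0 errors

1


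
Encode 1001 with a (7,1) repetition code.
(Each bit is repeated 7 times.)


Each bit -> 7 copies

1111111000000000000001111111


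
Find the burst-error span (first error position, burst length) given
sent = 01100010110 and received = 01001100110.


XOR: 00101110000

Burst at position 2, length 5


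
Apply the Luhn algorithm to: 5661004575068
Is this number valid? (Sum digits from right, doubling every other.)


Luhn sum = 40
40 mod 10 = 0

Valid (Luhn sum mod 10 = 0)


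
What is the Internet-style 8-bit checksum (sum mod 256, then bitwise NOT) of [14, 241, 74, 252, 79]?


Sum = 660 mod 256 = 148
Complement = 107

107


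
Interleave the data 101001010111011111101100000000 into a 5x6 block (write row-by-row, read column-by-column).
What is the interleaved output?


Matrix:
  101001
  010111
  011111
  101100
  000000
Read columns: 100100110010110011100110011100

100100110010110011100110011100


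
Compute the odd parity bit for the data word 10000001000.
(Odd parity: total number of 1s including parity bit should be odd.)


Number of 1s in data: 2
Parity bit: 1

1


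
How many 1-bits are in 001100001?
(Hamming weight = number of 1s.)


Counting 1s in 001100001

3


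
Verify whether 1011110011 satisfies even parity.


Number of 1s: 7

No, parity error (7 ones)


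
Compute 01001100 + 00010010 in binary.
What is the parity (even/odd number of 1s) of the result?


01001100 = 76
00010010 = 18
Sum = 94 = 1011110
1s count = 5

odd parity (5 ones in 1011110)


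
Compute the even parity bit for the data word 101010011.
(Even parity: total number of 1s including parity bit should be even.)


Number of 1s in data: 5
Parity bit: 1

1


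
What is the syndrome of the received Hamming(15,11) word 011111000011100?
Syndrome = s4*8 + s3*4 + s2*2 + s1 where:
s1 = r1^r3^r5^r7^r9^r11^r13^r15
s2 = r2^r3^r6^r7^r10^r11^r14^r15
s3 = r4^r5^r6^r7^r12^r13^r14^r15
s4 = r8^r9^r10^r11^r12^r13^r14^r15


s1=0, s2=0, s3=1, s4=1

Syndrome = 12 (error at position 12)


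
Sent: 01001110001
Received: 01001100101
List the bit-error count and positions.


XOR: 00000010100

2 error(s) at position(s): 6, 8


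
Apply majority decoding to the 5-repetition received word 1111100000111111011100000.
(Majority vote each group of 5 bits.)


Groups: 11111, 00000, 11111, 10111, 00000
Majority votes: 10110

10110


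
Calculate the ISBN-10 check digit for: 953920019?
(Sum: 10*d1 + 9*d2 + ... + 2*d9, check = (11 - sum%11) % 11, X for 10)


Weighted sum: 255
255 mod 11 = 2

Check digit: 9


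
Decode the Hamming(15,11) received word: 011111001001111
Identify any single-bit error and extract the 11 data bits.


Syndrome = 15: error at position 15

Data: 11101001110 (corrected bit 15)


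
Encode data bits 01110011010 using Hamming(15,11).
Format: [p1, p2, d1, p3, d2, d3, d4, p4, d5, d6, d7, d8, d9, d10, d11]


Parity bits: p1=1, p2=0, p3=1, p4=1

100111110011010


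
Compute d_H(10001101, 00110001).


XOR: 10111100
Count of 1s: 5

5


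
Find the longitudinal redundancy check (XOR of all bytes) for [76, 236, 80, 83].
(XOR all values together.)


XOR chain: 76 ^ 236 ^ 80 ^ 83 = 163

163


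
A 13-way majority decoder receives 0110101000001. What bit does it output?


Ones: 5 out of 13
Threshold: 7

0 (5/13 voted 1)


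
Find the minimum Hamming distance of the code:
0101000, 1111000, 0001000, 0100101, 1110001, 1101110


Comparing all pairs, minimum distance: 1
Can detect 0 errors, correct 0 errors

1


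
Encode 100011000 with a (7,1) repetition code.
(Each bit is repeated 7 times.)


Each bit -> 7 copies

111111100000000000000000000011111111111111000000000000000000000


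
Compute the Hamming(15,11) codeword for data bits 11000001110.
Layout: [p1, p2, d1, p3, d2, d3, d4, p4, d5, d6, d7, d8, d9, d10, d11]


Parity bits: p1=1, p2=0, p3=0, p4=1

101010010001110


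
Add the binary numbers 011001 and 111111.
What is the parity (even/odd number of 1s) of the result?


011001 = 25
111111 = 63
Sum = 88 = 1011000
1s count = 3

odd parity (3 ones in 1011000)


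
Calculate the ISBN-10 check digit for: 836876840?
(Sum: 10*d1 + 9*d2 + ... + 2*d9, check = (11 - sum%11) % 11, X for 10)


Weighted sum: 327
327 mod 11 = 8

Check digit: 3


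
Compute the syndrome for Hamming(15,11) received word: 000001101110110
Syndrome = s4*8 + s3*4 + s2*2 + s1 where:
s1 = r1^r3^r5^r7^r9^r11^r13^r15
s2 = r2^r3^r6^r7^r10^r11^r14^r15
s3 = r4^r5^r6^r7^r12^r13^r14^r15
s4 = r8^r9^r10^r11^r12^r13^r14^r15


s1=0, s2=1, s3=0, s4=1

Syndrome = 10 (error at position 10)


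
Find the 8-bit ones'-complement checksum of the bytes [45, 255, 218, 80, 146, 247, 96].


Sum = 1087 mod 256 = 63
Complement = 192

192


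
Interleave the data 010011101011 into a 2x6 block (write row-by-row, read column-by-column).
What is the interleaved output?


Matrix:
  010011
  101011
Read columns: 011001001111

011001001111


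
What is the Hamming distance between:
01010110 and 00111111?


XOR: 01101001
Count of 1s: 4

4


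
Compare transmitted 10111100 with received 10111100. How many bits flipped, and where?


XOR: 00000000

0 errors (received matches sent)


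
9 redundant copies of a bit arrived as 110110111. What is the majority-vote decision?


Ones: 7 out of 9
Threshold: 5

1 (7/9 voted 1)


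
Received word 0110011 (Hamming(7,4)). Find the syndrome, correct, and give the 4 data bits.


Syndrome = 0: no error detected

Data: 1011 (no errors)


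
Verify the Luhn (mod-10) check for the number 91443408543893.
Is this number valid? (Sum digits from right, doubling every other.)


Luhn sum = 71
71 mod 10 = 1

Invalid (Luhn sum mod 10 = 1)


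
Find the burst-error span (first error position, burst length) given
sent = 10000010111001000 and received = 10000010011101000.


XOR: 00000000100100000

Burst at position 8, length 4


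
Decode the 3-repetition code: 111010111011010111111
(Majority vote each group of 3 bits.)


Groups: 111, 010, 111, 011, 010, 111, 111
Majority votes: 1011011

1011011


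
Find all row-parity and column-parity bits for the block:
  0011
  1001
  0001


Row parities: 001
Column parities: 1011

Row P: 001, Col P: 1011, Corner: 1


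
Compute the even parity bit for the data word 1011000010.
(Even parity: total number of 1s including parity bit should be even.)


Number of 1s in data: 4
Parity bit: 0

0


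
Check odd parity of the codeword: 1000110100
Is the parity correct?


Number of 1s: 4

No, parity error (4 ones)


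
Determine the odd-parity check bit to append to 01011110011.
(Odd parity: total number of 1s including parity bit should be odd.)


Number of 1s in data: 7
Parity bit: 0

0


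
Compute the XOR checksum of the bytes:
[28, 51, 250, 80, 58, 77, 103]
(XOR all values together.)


XOR chain: 28 ^ 51 ^ 250 ^ 80 ^ 58 ^ 77 ^ 103 = 149

149


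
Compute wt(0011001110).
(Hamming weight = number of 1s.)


Counting 1s in 0011001110

5


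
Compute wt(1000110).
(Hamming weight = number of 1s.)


Counting 1s in 1000110

3


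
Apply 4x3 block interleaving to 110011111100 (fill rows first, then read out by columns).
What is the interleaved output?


Matrix:
  110
  011
  111
  100
Read columns: 101111100110

101111100110


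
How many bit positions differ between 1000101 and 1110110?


XOR: 0110011
Count of 1s: 4

4


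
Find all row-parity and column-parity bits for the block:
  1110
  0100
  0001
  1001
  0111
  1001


Row parities: 111010
Column parities: 1100

Row P: 111010, Col P: 1100, Corner: 0


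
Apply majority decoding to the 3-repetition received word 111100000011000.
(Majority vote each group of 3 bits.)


Groups: 111, 100, 000, 011, 000
Majority votes: 10010

10010


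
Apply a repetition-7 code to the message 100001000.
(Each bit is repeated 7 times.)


Each bit -> 7 copies

111111100000000000000000000000000001111111000000000000000000000


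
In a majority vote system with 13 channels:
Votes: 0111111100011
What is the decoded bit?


Ones: 9 out of 13
Threshold: 7

1 (9/13 voted 1)


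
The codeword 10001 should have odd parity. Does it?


Number of 1s: 2

No, parity error (2 ones)


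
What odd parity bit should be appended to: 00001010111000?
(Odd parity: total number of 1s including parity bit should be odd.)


Number of 1s in data: 5
Parity bit: 0

0


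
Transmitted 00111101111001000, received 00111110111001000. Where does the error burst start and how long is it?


XOR: 00000011000000000

Burst at position 6, length 2


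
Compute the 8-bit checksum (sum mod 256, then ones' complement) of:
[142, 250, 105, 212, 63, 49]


Sum = 821 mod 256 = 53
Complement = 202

202


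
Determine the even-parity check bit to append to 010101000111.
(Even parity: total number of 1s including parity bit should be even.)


Number of 1s in data: 6
Parity bit: 0

0


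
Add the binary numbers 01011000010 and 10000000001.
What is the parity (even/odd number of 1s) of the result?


01011000010 = 706
10000000001 = 1025
Sum = 1731 = 11011000011
1s count = 6

even parity (6 ones in 11011000011)


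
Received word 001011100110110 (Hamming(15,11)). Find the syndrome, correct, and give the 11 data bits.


Syndrome = 5: error at position 5

Data: 10110110110 (corrected bit 5)


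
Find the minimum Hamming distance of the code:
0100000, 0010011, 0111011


Comparing all pairs, minimum distance: 2
Can detect 1 errors, correct 0 errors

2


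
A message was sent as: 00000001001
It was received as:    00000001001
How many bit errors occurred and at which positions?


XOR: 00000000000

0 errors (received matches sent)


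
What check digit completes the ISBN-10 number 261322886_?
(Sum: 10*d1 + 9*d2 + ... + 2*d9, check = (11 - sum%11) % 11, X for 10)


Weighted sum: 193
193 mod 11 = 6

Check digit: 5


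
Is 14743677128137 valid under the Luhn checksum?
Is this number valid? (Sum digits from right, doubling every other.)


Luhn sum = 64
64 mod 10 = 4

Invalid (Luhn sum mod 10 = 4)


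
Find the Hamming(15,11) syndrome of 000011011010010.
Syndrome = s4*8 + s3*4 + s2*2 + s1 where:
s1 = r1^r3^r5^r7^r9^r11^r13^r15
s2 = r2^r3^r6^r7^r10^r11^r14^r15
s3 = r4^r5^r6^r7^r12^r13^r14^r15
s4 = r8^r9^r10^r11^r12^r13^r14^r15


s1=1, s2=1, s3=1, s4=0

Syndrome = 7 (error at position 7)


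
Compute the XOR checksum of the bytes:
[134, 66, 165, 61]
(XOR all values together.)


XOR chain: 134 ^ 66 ^ 165 ^ 61 = 92

92


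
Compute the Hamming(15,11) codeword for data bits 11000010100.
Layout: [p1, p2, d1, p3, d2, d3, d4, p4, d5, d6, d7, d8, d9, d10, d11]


Parity bits: p1=0, p2=0, p3=0, p4=0

001010000010100


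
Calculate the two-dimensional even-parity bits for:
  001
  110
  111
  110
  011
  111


Row parities: 101001
Column parities: 010

Row P: 101001, Col P: 010, Corner: 1


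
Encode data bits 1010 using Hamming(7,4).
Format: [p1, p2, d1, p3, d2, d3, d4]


Parity bits: p1=1, p2=0, p3=1

1011010


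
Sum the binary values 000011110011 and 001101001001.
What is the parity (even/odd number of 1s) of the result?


000011110011 = 243
001101001001 = 841
Sum = 1084 = 10000111100
1s count = 5

odd parity (5 ones in 10000111100)


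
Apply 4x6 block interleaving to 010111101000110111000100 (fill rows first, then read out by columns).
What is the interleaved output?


Matrix:
  010111
  101000
  110111
  000100
Read columns: 011010100100101110101010

011010100100101110101010


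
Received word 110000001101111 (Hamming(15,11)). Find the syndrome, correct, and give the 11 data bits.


Syndrome = 0: no error detected

Data: 00001101111 (no errors)


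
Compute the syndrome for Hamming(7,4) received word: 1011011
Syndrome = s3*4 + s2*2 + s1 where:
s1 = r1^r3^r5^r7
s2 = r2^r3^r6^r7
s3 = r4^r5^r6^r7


s1=1, s2=1, s3=1

Syndrome = 7 (error at position 7)


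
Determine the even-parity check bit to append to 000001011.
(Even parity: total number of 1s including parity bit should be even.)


Number of 1s in data: 3
Parity bit: 1

1


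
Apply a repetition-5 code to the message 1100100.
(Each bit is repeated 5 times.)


Each bit -> 5 copies

11111111110000000000111110000000000


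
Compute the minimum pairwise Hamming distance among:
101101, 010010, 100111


Comparing all pairs, minimum distance: 2
Can detect 1 errors, correct 0 errors

2


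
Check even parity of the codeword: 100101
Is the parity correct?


Number of 1s: 3

No, parity error (3 ones)


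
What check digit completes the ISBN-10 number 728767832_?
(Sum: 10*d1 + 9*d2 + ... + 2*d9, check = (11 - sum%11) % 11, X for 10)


Weighted sum: 317
317 mod 11 = 9

Check digit: 2


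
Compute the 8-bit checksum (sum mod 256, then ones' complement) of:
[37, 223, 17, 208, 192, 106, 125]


Sum = 908 mod 256 = 140
Complement = 115

115


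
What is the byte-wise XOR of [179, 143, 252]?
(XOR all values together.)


XOR chain: 179 ^ 143 ^ 252 = 192

192


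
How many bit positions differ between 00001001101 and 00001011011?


XOR: 00000010110
Count of 1s: 3

3


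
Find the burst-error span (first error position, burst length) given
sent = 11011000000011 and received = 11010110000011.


XOR: 00001110000000

Burst at position 4, length 3


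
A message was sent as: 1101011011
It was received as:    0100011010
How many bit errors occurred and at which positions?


XOR: 1001000001

3 error(s) at position(s): 0, 3, 9


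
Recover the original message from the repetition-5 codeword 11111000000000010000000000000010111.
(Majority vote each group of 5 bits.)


Groups: 11111, 00000, 00000, 10000, 00000, 00000, 10111
Majority votes: 1000001

1000001


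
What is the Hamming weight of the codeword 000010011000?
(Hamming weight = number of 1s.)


Counting 1s in 000010011000

3


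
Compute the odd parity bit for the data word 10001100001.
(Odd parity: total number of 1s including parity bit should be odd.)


Number of 1s in data: 4
Parity bit: 1

1


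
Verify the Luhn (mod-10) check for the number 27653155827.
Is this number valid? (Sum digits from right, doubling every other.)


Luhn sum = 44
44 mod 10 = 4

Invalid (Luhn sum mod 10 = 4)


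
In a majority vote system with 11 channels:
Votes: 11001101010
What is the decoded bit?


Ones: 6 out of 11
Threshold: 6

1 (6/11 voted 1)


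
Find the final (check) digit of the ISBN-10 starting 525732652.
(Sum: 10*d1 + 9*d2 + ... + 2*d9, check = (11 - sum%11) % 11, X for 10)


Weighted sum: 228
228 mod 11 = 8

Check digit: 3


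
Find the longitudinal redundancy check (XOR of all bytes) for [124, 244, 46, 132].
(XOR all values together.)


XOR chain: 124 ^ 244 ^ 46 ^ 132 = 34

34


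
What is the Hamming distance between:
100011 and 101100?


XOR: 001111
Count of 1s: 4

4


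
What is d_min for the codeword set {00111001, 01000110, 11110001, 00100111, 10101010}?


Comparing all pairs, minimum distance: 3
Can detect 2 errors, correct 1 errors

3


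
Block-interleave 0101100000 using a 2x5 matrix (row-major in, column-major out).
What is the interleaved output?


Matrix:
  01011
  00000
Read columns: 0010001010

0010001010


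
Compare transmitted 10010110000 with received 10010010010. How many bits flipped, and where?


XOR: 00000100010

2 error(s) at position(s): 5, 9


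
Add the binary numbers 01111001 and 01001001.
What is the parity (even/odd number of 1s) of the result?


01111001 = 121
01001001 = 73
Sum = 194 = 11000010
1s count = 3

odd parity (3 ones in 11000010)


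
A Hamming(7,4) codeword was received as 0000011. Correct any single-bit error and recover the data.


Syndrome = 1: error at position 1

Data: 0011 (corrected bit 1)


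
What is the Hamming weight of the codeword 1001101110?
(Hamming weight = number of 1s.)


Counting 1s in 1001101110

6


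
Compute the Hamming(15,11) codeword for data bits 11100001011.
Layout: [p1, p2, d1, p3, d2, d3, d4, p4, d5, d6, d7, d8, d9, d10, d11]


Parity bits: p1=1, p2=0, p3=1, p4=1

101111010001011


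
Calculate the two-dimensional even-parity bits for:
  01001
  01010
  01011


Row parities: 001
Column parities: 01000

Row P: 001, Col P: 01000, Corner: 1


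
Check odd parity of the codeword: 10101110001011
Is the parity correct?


Number of 1s: 8

No, parity error (8 ones)


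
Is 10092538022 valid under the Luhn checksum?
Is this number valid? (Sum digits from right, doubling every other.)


Luhn sum = 29
29 mod 10 = 9

Invalid (Luhn sum mod 10 = 9)


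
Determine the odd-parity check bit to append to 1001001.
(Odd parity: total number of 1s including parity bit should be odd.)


Number of 1s in data: 3
Parity bit: 0

0


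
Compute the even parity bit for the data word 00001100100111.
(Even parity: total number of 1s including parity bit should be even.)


Number of 1s in data: 6
Parity bit: 0

0


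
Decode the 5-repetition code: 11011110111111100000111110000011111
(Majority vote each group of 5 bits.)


Groups: 11011, 11011, 11111, 00000, 11111, 00000, 11111
Majority votes: 1110101

1110101


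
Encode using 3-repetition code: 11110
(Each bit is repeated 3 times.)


Each bit -> 3 copies

111111111111000


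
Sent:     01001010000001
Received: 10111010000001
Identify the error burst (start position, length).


XOR: 11110000000000

Burst at position 0, length 4


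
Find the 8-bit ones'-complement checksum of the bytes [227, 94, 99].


Sum = 420 mod 256 = 164
Complement = 91

91


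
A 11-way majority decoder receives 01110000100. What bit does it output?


Ones: 4 out of 11
Threshold: 6

0 (4/11 voted 1)


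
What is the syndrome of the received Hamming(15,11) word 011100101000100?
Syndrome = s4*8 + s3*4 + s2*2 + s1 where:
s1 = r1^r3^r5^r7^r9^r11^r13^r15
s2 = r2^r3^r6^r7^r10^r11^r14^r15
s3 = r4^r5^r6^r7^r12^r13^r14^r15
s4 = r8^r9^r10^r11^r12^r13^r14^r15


s1=0, s2=1, s3=1, s4=0

Syndrome = 6 (error at position 6)


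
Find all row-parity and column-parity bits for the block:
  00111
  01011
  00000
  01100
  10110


Row parities: 11001
Column parities: 10110

Row P: 11001, Col P: 10110, Corner: 1


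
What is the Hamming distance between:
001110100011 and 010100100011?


XOR: 011010000000
Count of 1s: 3

3


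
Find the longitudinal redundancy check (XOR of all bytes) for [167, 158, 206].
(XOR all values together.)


XOR chain: 167 ^ 158 ^ 206 = 247

247


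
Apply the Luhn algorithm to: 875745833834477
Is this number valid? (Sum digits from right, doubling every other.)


Luhn sum = 79
79 mod 10 = 9

Invalid (Luhn sum mod 10 = 9)


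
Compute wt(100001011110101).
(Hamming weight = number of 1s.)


Counting 1s in 100001011110101

8


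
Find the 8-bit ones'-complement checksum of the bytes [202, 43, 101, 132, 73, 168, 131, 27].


Sum = 877 mod 256 = 109
Complement = 146

146


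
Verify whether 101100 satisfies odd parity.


Number of 1s: 3

Yes, parity is correct (3 ones)


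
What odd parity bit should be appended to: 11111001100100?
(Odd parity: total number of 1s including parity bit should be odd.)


Number of 1s in data: 8
Parity bit: 1

1


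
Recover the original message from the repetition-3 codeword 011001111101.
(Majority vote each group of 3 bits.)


Groups: 011, 001, 111, 101
Majority votes: 1011

1011


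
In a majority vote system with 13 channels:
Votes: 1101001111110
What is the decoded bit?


Ones: 9 out of 13
Threshold: 7

1 (9/13 voted 1)


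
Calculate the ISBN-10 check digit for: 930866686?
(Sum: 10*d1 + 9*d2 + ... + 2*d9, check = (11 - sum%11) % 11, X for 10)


Weighted sum: 299
299 mod 11 = 2

Check digit: 9


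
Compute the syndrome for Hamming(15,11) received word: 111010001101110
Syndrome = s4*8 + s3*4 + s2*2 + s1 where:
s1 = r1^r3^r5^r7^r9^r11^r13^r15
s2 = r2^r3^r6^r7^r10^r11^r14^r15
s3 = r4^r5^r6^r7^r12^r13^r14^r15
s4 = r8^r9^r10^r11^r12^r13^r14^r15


s1=1, s2=0, s3=0, s4=1

Syndrome = 9 (error at position 9)


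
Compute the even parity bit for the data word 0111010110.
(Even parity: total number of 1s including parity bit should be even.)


Number of 1s in data: 6
Parity bit: 0

0


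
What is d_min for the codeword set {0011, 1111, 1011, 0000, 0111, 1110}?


Comparing all pairs, minimum distance: 1
Can detect 0 errors, correct 0 errors

1


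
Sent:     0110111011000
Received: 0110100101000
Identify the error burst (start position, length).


XOR: 0000011110000

Burst at position 5, length 4


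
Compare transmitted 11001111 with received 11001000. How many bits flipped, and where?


XOR: 00000111

3 error(s) at position(s): 5, 6, 7


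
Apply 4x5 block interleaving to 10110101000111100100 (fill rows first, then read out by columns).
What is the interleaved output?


Matrix:
  10110
  10100
  01111
  00100
Read columns: 11000010111110100010

11000010111110100010


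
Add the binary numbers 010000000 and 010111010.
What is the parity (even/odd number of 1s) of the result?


010000000 = 128
010111010 = 186
Sum = 314 = 100111010
1s count = 5

odd parity (5 ones in 100111010)


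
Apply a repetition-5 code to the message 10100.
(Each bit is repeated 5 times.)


Each bit -> 5 copies

1111100000111110000000000


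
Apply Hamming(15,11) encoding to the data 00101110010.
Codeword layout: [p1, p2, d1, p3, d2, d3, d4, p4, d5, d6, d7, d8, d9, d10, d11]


Parity bits: p1=0, p2=0, p3=0, p4=0

000001001110010


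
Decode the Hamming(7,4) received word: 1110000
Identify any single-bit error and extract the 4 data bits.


Syndrome = 0: no error detected

Data: 1000 (no errors)


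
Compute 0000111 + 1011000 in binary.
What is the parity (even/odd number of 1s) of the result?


0000111 = 7
1011000 = 88
Sum = 95 = 1011111
1s count = 6

even parity (6 ones in 1011111)


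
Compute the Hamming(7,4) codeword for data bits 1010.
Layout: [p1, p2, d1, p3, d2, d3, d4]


Parity bits: p1=1, p2=0, p3=1

1011010


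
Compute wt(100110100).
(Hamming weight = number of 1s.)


Counting 1s in 100110100

4


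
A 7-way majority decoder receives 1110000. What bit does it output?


Ones: 3 out of 7
Threshold: 4

0 (3/7 voted 1)


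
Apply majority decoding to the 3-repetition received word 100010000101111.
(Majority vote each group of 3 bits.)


Groups: 100, 010, 000, 101, 111
Majority votes: 00011

00011


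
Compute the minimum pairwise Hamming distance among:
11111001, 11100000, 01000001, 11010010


Comparing all pairs, minimum distance: 3
Can detect 2 errors, correct 1 errors

3


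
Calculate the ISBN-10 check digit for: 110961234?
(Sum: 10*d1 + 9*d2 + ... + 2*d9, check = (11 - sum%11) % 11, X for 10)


Weighted sum: 148
148 mod 11 = 5

Check digit: 6


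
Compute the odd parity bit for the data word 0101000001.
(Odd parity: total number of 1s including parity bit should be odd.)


Number of 1s in data: 3
Parity bit: 0

0


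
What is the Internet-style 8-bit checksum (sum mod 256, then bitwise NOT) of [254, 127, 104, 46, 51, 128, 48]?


Sum = 758 mod 256 = 246
Complement = 9

9


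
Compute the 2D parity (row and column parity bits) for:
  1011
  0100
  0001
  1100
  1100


Row parities: 11100
Column parities: 1110

Row P: 11100, Col P: 1110, Corner: 1


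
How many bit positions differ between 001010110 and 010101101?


XOR: 011111011
Count of 1s: 7

7


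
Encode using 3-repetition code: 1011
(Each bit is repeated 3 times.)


Each bit -> 3 copies

111000111111


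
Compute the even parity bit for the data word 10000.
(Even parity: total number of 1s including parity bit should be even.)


Number of 1s in data: 1
Parity bit: 1

1


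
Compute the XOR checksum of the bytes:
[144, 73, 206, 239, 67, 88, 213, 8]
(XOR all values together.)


XOR chain: 144 ^ 73 ^ 206 ^ 239 ^ 67 ^ 88 ^ 213 ^ 8 = 62

62


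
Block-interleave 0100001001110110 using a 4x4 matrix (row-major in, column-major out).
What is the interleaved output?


Matrix:
  0100
  0010
  0111
  0110
Read columns: 0000101101110010

0000101101110010


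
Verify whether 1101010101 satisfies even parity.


Number of 1s: 6

Yes, parity is correct (6 ones)


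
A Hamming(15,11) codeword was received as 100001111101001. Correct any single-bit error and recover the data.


Syndrome = 8: error at position 8

Data: 00111101001 (corrected bit 8)


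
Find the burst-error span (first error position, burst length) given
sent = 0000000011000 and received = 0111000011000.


XOR: 0111000000000

Burst at position 1, length 3


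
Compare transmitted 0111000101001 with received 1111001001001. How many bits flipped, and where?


XOR: 1000001100000

3 error(s) at position(s): 0, 6, 7


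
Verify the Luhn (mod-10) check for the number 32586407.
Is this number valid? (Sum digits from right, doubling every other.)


Luhn sum = 31
31 mod 10 = 1

Invalid (Luhn sum mod 10 = 1)


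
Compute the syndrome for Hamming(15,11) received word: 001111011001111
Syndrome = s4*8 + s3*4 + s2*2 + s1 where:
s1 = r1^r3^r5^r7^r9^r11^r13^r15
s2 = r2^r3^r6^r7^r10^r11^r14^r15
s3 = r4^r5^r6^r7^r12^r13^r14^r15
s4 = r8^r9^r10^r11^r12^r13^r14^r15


s1=1, s2=0, s3=1, s4=0

Syndrome = 5 (error at position 5)


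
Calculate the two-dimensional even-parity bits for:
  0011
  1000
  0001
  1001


Row parities: 0110
Column parities: 0011

Row P: 0110, Col P: 0011, Corner: 0


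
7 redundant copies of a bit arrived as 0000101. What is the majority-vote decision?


Ones: 2 out of 7
Threshold: 4

0 (2/7 voted 1)


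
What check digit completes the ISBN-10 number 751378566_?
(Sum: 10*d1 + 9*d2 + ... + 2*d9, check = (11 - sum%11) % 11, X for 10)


Weighted sum: 276
276 mod 11 = 1

Check digit: X


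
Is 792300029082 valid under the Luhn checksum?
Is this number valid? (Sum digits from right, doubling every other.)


Luhn sum = 41
41 mod 10 = 1

Invalid (Luhn sum mod 10 = 1)


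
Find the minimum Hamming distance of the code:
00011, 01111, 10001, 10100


Comparing all pairs, minimum distance: 2
Can detect 1 errors, correct 0 errors

2


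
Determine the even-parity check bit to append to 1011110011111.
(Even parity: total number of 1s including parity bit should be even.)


Number of 1s in data: 10
Parity bit: 0

0


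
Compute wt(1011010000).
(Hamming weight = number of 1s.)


Counting 1s in 1011010000

4


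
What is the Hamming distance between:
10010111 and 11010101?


XOR: 01000010
Count of 1s: 2

2


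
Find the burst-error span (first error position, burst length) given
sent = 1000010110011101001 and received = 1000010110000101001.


XOR: 0000000000011000000

Burst at position 11, length 2


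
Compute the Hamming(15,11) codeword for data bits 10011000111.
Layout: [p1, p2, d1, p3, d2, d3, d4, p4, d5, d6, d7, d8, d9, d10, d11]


Parity bits: p1=1, p2=0, p3=0, p4=0

101000101000111


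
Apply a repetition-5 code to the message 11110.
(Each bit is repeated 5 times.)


Each bit -> 5 copies

1111111111111111111100000


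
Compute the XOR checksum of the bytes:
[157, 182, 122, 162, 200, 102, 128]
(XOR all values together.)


XOR chain: 157 ^ 182 ^ 122 ^ 162 ^ 200 ^ 102 ^ 128 = 221

221


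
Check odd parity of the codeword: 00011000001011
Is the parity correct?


Number of 1s: 5

Yes, parity is correct (5 ones)


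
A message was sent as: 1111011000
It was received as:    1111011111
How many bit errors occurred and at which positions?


XOR: 0000000111

3 error(s) at position(s): 7, 8, 9


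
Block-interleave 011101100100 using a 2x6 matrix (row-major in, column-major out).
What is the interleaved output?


Matrix:
  011101
  100100
Read columns: 011010110010

011010110010


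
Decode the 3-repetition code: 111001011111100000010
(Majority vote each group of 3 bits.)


Groups: 111, 001, 011, 111, 100, 000, 010
Majority votes: 1011000

1011000


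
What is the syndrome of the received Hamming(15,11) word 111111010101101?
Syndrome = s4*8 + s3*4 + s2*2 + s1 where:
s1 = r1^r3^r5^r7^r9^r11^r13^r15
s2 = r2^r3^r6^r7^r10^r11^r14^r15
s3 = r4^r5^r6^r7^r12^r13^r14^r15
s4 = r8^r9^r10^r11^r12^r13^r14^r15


s1=1, s2=1, s3=0, s4=1

Syndrome = 11 (error at position 11)


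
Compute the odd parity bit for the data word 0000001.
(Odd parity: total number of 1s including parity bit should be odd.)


Number of 1s in data: 1
Parity bit: 0

0


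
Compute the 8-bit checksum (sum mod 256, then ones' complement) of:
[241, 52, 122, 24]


Sum = 439 mod 256 = 183
Complement = 72

72


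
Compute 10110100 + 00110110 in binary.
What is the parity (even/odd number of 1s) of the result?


10110100 = 180
00110110 = 54
Sum = 234 = 11101010
1s count = 5

odd parity (5 ones in 11101010)


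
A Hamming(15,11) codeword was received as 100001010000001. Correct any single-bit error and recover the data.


Syndrome = 0: no error detected

Data: 00100000001 (no errors)


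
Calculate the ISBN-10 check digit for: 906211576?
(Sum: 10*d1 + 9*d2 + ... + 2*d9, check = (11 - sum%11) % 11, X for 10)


Weighted sum: 216
216 mod 11 = 7

Check digit: 4


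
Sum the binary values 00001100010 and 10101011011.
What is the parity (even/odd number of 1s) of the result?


00001100010 = 98
10101011011 = 1371
Sum = 1469 = 10110111101
1s count = 8

even parity (8 ones in 10110111101)


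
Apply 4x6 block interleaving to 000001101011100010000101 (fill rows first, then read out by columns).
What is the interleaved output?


Matrix:
  000001
  101011
  100010
  000101
Read columns: 011000000100000101101101

011000000100000101101101


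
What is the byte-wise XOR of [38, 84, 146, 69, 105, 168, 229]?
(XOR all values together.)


XOR chain: 38 ^ 84 ^ 146 ^ 69 ^ 105 ^ 168 ^ 229 = 129

129


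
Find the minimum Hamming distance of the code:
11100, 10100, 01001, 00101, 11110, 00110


Comparing all pairs, minimum distance: 1
Can detect 0 errors, correct 0 errors

1


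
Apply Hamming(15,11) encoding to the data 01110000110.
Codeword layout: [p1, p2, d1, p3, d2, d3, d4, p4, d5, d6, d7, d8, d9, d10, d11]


Parity bits: p1=1, p2=1, p3=1, p4=0

110111100000110


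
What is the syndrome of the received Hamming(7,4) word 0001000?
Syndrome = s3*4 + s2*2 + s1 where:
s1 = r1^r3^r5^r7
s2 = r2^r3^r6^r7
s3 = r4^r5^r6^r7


s1=0, s2=0, s3=1

Syndrome = 4 (error at position 4)


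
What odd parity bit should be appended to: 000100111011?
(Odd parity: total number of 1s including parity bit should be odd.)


Number of 1s in data: 6
Parity bit: 1

1


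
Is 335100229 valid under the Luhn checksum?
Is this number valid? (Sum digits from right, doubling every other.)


Luhn sum = 31
31 mod 10 = 1

Invalid (Luhn sum mod 10 = 1)


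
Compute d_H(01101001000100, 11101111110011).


XOR: 10000110110111
Count of 1s: 8

8


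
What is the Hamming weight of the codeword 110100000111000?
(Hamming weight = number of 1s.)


Counting 1s in 110100000111000

6


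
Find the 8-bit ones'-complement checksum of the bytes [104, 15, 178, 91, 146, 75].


Sum = 609 mod 256 = 97
Complement = 158

158


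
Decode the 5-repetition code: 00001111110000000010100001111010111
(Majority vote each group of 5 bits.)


Groups: 00001, 11111, 00000, 00010, 10000, 11110, 10111
Majority votes: 0100011

0100011


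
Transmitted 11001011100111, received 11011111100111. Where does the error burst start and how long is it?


XOR: 00010100000000

Burst at position 3, length 3


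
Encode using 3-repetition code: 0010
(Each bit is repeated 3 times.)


Each bit -> 3 copies

000000111000


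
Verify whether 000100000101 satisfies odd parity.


Number of 1s: 3

Yes, parity is correct (3 ones)


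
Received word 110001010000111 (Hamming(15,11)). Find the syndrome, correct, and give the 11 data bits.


Syndrome = 1: error at position 1

Data: 00100000111 (corrected bit 1)


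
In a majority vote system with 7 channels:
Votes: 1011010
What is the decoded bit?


Ones: 4 out of 7
Threshold: 4

1 (4/7 voted 1)


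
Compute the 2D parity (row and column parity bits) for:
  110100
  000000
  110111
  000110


Row parities: 1010
Column parities: 000101

Row P: 1010, Col P: 000101, Corner: 0


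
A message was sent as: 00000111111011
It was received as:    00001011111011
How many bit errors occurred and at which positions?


XOR: 00001100000000

2 error(s) at position(s): 4, 5


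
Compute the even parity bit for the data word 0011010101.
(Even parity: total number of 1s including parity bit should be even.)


Number of 1s in data: 5
Parity bit: 1

1


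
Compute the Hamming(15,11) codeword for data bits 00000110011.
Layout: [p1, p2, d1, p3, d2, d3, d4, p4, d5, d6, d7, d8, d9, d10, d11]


Parity bits: p1=0, p2=0, p3=0, p4=0

000000000110011


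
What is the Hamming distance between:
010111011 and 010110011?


XOR: 000001000
Count of 1s: 1

1


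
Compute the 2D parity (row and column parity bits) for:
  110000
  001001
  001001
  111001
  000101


Row parities: 00000
Column parities: 001100

Row P: 00000, Col P: 001100, Corner: 0


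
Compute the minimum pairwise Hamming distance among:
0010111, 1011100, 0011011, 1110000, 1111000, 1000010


Comparing all pairs, minimum distance: 1
Can detect 0 errors, correct 0 errors

1


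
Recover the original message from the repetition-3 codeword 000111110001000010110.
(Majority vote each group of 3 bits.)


Groups: 000, 111, 110, 001, 000, 010, 110
Majority votes: 0110001

0110001


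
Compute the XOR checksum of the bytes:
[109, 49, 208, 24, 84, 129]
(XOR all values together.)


XOR chain: 109 ^ 49 ^ 208 ^ 24 ^ 84 ^ 129 = 65

65


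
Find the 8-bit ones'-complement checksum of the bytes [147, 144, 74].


Sum = 365 mod 256 = 109
Complement = 146

146


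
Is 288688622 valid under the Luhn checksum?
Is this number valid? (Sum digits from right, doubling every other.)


Luhn sum = 47
47 mod 10 = 7

Invalid (Luhn sum mod 10 = 7)


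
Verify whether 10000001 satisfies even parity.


Number of 1s: 2

Yes, parity is correct (2 ones)


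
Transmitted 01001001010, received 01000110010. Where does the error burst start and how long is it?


XOR: 00001111000

Burst at position 4, length 4


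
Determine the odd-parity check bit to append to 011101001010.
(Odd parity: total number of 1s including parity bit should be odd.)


Number of 1s in data: 6
Parity bit: 1

1


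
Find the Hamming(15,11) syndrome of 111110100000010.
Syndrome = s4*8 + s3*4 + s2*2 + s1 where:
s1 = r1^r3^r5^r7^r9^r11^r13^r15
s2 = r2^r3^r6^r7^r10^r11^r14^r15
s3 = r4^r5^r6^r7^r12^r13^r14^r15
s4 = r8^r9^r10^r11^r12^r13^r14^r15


s1=0, s2=0, s3=0, s4=1

Syndrome = 8 (error at position 8)


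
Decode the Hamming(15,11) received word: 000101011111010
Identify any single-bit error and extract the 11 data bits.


Syndrome = 0: no error detected

Data: 00101111010 (no errors)


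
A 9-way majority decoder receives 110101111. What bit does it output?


Ones: 7 out of 9
Threshold: 5

1 (7/9 voted 1)


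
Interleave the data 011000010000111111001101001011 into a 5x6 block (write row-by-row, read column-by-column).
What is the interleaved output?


Matrix:
  011000
  010000
  111111
  001101
  001011
Read columns: 001001110010111001100010100111

001001110010111001100010100111
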